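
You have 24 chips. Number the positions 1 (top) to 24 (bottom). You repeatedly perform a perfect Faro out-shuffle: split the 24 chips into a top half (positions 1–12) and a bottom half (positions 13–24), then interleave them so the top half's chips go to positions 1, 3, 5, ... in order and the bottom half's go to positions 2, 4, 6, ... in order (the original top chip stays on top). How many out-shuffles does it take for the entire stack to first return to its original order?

The out-shuffle permutes the 24 positions with cycle lengths [1, 1, 11, 11].
Every chip is home exactly when every cycle has completed a whole number of laps, i.e. after lcm(1, 11) = 11 out-shuffles.

11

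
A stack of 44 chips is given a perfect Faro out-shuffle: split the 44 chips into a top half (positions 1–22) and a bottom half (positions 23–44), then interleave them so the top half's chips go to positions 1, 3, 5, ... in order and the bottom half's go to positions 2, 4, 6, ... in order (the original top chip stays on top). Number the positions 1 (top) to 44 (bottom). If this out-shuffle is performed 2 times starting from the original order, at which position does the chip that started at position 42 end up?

36

Track the chip's position through each out-shuffle:
42 → 40 → 36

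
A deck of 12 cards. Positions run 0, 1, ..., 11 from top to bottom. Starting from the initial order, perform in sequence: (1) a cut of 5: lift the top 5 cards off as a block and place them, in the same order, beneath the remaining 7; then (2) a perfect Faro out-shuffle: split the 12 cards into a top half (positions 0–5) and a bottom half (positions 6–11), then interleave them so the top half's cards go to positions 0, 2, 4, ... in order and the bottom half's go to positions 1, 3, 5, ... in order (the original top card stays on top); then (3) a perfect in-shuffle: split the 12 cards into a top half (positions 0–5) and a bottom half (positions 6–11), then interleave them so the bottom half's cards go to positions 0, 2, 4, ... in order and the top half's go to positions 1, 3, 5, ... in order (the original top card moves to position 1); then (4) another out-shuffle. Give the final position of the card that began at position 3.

1

Track the card from position 3 forward through each operation:
  after op 1 (cut 5): 3 → 10
  after op 2 (out-shuffle): 10 → 9
  after op 3 (in-shuffle): 9 → 6
  after op 4 (out-shuffle): 6 → 1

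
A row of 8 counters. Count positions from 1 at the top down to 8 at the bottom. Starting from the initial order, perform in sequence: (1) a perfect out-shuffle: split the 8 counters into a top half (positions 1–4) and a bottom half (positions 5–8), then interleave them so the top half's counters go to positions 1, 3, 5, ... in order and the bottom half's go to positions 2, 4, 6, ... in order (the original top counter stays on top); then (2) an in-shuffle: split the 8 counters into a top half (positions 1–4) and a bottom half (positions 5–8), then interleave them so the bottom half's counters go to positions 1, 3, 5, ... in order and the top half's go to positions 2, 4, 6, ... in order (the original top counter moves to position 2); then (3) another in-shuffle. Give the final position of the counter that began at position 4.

Track the counter from position 4 forward through each operation:
  after op 1 (out-shuffle): 4 → 7
  after op 2 (in-shuffle): 7 → 5
  after op 3 (in-shuffle): 5 → 1

1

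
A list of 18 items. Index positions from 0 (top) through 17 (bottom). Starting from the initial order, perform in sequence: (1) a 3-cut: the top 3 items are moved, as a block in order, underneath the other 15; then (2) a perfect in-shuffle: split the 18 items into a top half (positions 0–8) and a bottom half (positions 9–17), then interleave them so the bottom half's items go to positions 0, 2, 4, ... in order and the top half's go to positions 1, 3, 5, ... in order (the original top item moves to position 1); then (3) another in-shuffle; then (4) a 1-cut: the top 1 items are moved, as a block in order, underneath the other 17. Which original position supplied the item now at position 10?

Undo the operations in reverse order, starting from position 10:
  undo op 4 (cut 1): 10 ← 11
  undo op 3 (in-shuffle, from top half): 11 ← 5
  undo op 2 (in-shuffle, from top half): 5 ← 2
  undo op 1 (cut 3): 2 ← 5
So the item at position 10 came from original position 5.

5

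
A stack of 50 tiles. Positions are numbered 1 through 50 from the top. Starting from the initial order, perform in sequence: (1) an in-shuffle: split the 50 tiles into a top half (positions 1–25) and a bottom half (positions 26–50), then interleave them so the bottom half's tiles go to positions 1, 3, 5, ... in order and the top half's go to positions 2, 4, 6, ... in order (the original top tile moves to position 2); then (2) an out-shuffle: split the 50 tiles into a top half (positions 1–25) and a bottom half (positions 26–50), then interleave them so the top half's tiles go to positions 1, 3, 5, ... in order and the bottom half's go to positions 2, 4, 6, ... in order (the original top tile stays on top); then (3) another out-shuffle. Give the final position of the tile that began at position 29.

25

Track the tile from position 29 forward through each operation:
  after op 1 (in-shuffle): 29 → 7
  after op 2 (out-shuffle): 7 → 13
  after op 3 (out-shuffle): 13 → 25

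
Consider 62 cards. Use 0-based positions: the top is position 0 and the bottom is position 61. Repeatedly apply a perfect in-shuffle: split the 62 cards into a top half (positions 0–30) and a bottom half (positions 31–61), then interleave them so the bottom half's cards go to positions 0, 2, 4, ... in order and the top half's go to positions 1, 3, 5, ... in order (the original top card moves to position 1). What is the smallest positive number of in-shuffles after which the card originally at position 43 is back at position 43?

Follow position 43 under repeated in-shuffles:
43 → 24 → 49 → 36 → 10 → 21 → 43
It first returns after 6 in-shuffles.

6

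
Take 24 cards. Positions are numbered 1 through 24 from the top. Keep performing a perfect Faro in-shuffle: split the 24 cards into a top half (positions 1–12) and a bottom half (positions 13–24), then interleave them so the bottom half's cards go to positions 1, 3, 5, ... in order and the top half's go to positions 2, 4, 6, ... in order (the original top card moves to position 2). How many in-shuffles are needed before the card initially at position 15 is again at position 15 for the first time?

4

Follow position 15 under repeated in-shuffles:
15 → 5 → 10 → 20 → 15
It first returns after 4 in-shuffles.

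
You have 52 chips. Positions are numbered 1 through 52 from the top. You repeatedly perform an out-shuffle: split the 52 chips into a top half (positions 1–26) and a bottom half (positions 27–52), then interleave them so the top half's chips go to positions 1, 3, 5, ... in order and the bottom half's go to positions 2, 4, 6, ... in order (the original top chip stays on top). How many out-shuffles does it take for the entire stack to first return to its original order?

The out-shuffle permutes the 52 positions with cycle lengths [1, 1, 2, 8, 8, 8, 8, 8, 8].
Every chip is home exactly when every cycle has completed a whole number of laps, i.e. after lcm(1, 2, 8) = 8 out-shuffles.

8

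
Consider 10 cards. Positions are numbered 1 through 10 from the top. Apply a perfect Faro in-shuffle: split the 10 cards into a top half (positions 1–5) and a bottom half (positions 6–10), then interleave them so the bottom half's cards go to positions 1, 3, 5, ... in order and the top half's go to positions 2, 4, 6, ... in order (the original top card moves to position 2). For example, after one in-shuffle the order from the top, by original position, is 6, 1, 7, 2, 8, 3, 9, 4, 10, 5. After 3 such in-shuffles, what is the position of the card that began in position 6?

4

Track the card's position through each in-shuffle:
6 → 1 → 2 → 4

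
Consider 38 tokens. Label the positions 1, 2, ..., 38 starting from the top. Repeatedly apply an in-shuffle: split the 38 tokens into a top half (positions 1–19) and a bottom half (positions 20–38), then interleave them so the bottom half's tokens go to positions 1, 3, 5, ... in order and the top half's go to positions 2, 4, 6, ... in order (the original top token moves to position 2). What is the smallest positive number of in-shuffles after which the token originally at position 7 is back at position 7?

12

Follow position 7 under repeated in-shuffles:
7 → 14 → 28 → 17 → 34 → 29 → 19 → 38 → 37 → 35 → 31 → 23 → 7
It first returns after 12 in-shuffles.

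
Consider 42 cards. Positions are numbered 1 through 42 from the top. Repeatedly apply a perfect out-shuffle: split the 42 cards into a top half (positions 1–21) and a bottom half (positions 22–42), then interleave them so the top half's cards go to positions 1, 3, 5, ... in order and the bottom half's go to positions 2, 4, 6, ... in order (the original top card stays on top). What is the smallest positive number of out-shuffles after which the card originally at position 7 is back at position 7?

20

Follow position 7 under repeated out-shuffles:
7 → 13 → 25 → 8 → 15 → 29 → 16 → 31 → 20 → 39 → 36 → 30 → 18 → 35 → 28 → 14 → 27 → 12 → 23 → 4 → 7
It first returns after 20 out-shuffles.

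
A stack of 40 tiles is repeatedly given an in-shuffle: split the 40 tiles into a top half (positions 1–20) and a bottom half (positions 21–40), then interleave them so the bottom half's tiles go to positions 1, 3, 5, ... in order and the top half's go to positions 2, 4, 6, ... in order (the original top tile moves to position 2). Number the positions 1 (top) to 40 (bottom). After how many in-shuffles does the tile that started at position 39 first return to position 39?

20

Follow position 39 under repeated in-shuffles:
39 → 37 → 33 → 25 → 9 → 18 → 36 → 31 → 21 → 1 → 2 → 4 → 8 → 16 → 32 → 23 → 5 → 10 → 20 → 40 → 39
It first returns after 20 in-shuffles.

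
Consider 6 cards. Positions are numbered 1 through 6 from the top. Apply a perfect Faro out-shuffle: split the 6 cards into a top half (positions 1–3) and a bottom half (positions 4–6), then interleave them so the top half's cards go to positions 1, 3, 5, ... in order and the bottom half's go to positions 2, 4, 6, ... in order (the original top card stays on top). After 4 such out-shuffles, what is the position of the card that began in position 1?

1

Position 1 is a fixed point of every out-shuffle, so the card never moves.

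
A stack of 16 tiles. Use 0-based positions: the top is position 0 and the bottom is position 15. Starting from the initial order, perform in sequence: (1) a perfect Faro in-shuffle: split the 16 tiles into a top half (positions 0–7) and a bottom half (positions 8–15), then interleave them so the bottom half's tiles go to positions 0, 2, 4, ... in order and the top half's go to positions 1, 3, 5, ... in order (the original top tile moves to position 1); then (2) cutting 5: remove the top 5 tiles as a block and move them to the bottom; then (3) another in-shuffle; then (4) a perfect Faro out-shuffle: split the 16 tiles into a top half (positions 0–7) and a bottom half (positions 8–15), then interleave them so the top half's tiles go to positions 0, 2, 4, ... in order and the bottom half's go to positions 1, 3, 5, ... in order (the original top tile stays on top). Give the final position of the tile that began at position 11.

Track the tile from position 11 forward through each operation:
  after op 1 (in-shuffle): 11 → 6
  after op 2 (cut 5): 6 → 1
  after op 3 (in-shuffle): 1 → 3
  after op 4 (out-shuffle): 3 → 6

6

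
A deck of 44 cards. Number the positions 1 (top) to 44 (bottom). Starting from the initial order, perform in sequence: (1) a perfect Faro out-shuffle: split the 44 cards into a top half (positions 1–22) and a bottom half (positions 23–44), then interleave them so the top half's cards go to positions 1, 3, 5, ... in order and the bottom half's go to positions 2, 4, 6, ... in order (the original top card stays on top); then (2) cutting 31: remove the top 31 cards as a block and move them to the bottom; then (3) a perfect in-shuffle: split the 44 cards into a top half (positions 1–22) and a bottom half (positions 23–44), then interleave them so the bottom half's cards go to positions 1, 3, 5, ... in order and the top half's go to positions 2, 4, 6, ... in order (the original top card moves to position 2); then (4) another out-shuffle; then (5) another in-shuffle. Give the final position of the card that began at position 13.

36

Track the card from position 13 forward through each operation:
  after op 1 (out-shuffle): 13 → 25
  after op 2 (cut 31): 25 → 38
  after op 3 (in-shuffle): 38 → 31
  after op 4 (out-shuffle): 31 → 18
  after op 5 (in-shuffle): 18 → 36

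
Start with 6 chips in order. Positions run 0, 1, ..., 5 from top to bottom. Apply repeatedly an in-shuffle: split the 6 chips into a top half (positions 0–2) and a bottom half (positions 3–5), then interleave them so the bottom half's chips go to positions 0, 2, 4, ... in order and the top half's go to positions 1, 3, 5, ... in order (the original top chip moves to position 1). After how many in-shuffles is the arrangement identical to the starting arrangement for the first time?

The in-shuffle permutes the 6 positions with cycle lengths [3, 3].
Every chip is home exactly when every cycle has completed a whole number of laps, i.e. after lcm(3) = 3 in-shuffles.

3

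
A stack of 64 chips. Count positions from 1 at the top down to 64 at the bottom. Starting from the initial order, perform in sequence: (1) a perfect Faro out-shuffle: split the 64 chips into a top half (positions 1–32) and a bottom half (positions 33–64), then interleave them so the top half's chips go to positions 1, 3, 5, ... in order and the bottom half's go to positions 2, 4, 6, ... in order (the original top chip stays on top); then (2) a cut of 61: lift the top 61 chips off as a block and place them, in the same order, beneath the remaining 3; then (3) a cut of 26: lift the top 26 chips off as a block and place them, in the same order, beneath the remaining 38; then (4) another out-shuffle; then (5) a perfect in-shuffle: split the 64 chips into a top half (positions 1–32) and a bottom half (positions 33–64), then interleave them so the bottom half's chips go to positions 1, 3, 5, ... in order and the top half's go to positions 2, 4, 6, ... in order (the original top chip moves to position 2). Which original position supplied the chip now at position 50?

Undo the operations in reverse order, starting from position 50:
  undo op 5 (in-shuffle, from top half): 50 ← 25
  undo op 4 (out-shuffle, from top half): 25 ← 13
  undo op 3 (cut 26): 13 ← 39
  undo op 2 (cut 61): 39 ← 36
  undo op 1 (out-shuffle, from bottom half): 36 ← 50
So the chip at position 50 came from original position 50.

50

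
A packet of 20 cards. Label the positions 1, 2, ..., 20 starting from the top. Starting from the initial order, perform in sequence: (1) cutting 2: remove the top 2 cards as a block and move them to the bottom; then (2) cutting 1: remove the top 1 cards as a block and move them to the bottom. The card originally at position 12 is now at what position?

9

Track the card from position 12 forward through each operation:
  after op 1 (cut 2): 12 → 10
  after op 2 (cut 1): 10 → 9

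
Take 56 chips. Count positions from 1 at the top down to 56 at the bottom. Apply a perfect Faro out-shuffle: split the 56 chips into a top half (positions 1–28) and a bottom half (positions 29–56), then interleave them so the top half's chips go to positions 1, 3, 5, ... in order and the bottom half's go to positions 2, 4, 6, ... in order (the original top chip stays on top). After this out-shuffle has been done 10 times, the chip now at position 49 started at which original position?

Work backwards from position 49, undoing one out-shuffle at a time:
49 ← 25 ← 13 ← 7 ← 4 ← 30 ← 43 ← 22 ← 39 ← 20 ← 38
So the chip now at position 49 started at position 38.

38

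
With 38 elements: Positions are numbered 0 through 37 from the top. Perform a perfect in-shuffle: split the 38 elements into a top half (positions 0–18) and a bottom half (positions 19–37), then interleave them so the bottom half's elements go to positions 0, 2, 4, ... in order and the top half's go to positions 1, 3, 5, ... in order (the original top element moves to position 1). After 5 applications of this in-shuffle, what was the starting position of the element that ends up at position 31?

Work backwards from position 31, undoing one in-shuffle at a time:
31 ← 15 ← 7 ← 3 ← 1 ← 0
So the element now at position 31 started at position 0.

0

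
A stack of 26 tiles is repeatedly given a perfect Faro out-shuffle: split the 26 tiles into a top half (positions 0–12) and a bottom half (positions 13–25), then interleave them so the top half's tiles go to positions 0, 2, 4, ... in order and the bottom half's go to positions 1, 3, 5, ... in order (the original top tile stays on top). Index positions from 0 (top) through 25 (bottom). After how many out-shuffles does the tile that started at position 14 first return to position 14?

20

Follow position 14 under repeated out-shuffles:
14 → 3 → 6 → 12 → 24 → 23 → 21 → 17 → 9 → 18 → 11 → 22 → 19 → 13 → 1 → 2 → 4 → 8 → 16 → 7 → 14
It first returns after 20 out-shuffles.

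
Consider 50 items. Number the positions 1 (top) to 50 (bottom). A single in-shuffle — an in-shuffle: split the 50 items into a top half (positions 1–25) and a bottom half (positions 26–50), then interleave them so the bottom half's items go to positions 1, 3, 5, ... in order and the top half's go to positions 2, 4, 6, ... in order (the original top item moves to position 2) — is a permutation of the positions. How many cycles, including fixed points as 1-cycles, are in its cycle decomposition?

7

Trace each unvisited position around until it returns:
(1 2 4 8 16 32 13 26) (3 6 12 24 48 45 39 27) (5 10 20 40 29 7 14 28) (9 18 36 21 42 33 15 30) (11 22 44 37 23 46 41 31) (17 34) (19 38 25 50 49 47 43 35)
7 cycles in total.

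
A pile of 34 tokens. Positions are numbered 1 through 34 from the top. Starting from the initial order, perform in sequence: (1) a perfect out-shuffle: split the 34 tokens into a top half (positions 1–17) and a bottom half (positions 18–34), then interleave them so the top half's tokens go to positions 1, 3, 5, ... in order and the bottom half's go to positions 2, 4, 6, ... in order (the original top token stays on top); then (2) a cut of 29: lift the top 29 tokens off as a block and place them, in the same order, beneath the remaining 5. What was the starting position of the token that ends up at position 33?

Undo the operations in reverse order, starting from position 33:
  undo op 2 (cut 29): 33 ← 28
  undo op 1 (out-shuffle, from bottom half): 28 ← 31
So the token at position 33 came from original position 31.

31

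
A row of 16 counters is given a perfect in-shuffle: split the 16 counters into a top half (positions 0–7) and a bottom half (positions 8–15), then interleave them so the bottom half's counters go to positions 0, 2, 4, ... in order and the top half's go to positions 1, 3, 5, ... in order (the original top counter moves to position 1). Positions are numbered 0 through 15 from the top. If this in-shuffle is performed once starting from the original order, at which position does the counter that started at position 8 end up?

Track the counter's position through each in-shuffle:
8 → 0

0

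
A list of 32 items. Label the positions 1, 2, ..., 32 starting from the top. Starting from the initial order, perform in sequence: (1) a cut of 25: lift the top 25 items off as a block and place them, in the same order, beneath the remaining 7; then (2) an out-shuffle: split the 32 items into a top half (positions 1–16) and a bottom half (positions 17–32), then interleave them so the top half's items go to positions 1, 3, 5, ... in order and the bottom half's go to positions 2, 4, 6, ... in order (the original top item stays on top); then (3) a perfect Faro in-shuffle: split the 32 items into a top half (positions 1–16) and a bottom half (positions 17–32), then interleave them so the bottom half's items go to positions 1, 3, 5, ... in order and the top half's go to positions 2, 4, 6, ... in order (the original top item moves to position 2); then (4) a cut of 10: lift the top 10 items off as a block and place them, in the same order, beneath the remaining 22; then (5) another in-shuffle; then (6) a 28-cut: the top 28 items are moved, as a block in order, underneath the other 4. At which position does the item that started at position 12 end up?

8

Track the item from position 12 forward through each operation:
  after op 1 (cut 25): 12 → 19
  after op 2 (out-shuffle): 19 → 6
  after op 3 (in-shuffle): 6 → 12
  after op 4 (cut 10): 12 → 2
  after op 5 (in-shuffle): 2 → 4
  after op 6 (cut 28): 4 → 8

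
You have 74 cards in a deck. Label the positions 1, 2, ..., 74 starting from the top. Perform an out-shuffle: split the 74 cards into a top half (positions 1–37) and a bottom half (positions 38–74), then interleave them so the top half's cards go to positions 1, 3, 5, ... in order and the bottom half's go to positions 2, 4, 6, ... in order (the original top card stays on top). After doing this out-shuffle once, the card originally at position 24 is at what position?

Track the card's position through each out-shuffle:
24 → 47

47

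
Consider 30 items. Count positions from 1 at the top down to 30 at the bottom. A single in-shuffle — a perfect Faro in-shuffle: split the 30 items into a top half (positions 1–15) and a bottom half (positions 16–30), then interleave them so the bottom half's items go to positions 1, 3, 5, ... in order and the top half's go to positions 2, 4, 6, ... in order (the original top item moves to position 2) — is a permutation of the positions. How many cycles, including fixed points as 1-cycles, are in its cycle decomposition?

6

Trace each unvisited position around until it returns:
(1 2 4 8 16) (3 6 12 24 17) (5 10 20 9 18) (7 14 28 25 19) (11 22 13 26 21) (15 30 29 27 23)
6 cycles in total.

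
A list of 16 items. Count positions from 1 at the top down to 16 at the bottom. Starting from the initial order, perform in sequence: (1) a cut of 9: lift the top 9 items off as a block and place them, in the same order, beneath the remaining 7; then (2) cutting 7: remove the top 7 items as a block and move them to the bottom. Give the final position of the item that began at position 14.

Track the item from position 14 forward through each operation:
  after op 1 (cut 9): 14 → 5
  after op 2 (cut 7): 5 → 14

14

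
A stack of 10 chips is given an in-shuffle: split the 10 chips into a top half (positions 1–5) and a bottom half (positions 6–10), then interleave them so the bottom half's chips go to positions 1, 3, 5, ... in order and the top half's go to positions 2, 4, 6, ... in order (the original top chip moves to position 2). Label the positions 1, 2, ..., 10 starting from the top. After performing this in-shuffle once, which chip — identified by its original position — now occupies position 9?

Work backwards from position 9, undoing one in-shuffle at a time:
9 ← 10
So the chip now at position 9 started at position 10.

10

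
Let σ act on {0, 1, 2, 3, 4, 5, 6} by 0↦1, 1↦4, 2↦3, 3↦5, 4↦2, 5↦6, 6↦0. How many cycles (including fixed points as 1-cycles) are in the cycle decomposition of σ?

1

Cycle decomposition: (0 1 4 2 3 5 6).
1 cycle.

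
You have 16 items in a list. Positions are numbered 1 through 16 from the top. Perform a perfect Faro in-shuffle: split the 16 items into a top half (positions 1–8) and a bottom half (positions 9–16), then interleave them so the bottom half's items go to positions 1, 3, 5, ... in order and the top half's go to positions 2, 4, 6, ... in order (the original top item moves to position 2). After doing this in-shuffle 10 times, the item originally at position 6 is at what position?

Track the item's position through each in-shuffle:
6 → 12 → 7 → 14 → 11 → 5 → 10 → 3 → 6 → 12 → 7

7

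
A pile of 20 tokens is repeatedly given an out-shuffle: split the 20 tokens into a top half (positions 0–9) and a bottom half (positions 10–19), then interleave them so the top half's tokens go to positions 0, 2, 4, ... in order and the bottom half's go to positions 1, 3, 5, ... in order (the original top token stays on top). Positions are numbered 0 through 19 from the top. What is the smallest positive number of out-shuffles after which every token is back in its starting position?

The out-shuffle permutes the 20 positions with cycle lengths [1, 1, 18].
Every token is home exactly when every cycle has completed a whole number of laps, i.e. after lcm(1, 18) = 18 out-shuffles.

18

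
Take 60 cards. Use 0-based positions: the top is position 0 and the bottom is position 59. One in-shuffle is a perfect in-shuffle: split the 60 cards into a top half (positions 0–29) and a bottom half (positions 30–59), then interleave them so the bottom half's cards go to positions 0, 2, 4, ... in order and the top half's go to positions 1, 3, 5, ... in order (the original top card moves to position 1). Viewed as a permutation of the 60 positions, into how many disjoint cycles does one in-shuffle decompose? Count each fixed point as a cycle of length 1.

Trace each unvisited position around until it returns:
(0 1 3 7 15 31 ... len 60)
1 cycle in total.

1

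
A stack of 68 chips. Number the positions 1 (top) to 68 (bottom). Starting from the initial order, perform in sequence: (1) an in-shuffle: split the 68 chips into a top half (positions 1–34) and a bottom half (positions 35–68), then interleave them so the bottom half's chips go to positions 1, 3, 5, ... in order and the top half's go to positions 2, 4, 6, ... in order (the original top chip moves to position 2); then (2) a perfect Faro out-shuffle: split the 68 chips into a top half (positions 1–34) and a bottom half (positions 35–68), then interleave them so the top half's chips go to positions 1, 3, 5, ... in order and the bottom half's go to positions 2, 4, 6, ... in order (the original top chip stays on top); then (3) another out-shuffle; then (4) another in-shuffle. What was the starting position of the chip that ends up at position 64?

64

Undo the operations in reverse order, starting from position 64:
  undo op 4 (in-shuffle, from top half): 64 ← 32
  undo op 3 (out-shuffle, from bottom half): 32 ← 50
  undo op 2 (out-shuffle, from bottom half): 50 ← 59
  undo op 1 (in-shuffle, from bottom half): 59 ← 64
So the chip at position 64 came from original position 64.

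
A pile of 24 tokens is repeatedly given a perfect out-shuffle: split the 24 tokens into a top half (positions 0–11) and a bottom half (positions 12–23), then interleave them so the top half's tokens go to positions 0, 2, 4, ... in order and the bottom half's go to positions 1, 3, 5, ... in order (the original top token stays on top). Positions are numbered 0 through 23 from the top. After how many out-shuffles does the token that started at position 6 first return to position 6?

Follow position 6 under repeated out-shuffles:
6 → 12 → 1 → 2 → 4 → 8 → 16 → 9 → 18 → 13 → 3 → 6
It first returns after 11 out-shuffles.

11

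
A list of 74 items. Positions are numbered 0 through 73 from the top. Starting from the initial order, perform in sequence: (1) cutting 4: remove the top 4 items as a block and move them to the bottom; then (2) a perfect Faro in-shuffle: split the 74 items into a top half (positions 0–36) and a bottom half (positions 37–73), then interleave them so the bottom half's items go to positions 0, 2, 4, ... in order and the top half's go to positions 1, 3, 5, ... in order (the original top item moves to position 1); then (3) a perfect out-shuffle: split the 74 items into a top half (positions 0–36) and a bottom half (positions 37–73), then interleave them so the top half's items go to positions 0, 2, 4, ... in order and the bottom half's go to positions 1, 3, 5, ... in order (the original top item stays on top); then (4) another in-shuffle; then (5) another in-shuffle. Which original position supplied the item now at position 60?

30

Undo the operations in reverse order, starting from position 60:
  undo op 5 (in-shuffle, from bottom half): 60 ← 67
  undo op 4 (in-shuffle, from top half): 67 ← 33
  undo op 3 (out-shuffle, from bottom half): 33 ← 53
  undo op 2 (in-shuffle, from top half): 53 ← 26
  undo op 1 (cut 4): 26 ← 30
So the item at position 60 came from original position 30.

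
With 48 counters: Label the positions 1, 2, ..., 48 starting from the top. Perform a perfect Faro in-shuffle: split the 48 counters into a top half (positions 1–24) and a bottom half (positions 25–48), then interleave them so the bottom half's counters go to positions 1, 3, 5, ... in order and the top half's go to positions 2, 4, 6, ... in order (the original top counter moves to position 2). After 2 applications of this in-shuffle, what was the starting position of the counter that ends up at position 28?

Work backwards from position 28, undoing one in-shuffle at a time:
28 ← 14 ← 7
So the counter now at position 28 started at position 7.

7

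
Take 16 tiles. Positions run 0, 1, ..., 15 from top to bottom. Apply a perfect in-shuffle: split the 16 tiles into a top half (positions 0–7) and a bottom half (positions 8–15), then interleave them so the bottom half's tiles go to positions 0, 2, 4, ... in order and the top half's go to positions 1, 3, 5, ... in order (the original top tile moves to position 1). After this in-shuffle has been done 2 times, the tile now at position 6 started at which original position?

Work backwards from position 6, undoing one in-shuffle at a time:
6 ← 11 ← 5
So the tile now at position 6 started at position 5.

5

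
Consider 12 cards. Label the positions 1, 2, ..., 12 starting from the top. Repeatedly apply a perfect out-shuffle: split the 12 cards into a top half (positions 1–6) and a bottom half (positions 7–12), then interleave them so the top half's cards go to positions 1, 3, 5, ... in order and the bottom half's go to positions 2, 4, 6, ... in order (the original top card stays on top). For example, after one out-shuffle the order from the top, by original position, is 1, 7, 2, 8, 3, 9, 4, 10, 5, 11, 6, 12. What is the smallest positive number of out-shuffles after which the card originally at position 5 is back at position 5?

10

Follow position 5 under repeated out-shuffles:
5 → 9 → 6 → 11 → 10 → 8 → 4 → 7 → 2 → 3 → 5
It first returns after 10 out-shuffles.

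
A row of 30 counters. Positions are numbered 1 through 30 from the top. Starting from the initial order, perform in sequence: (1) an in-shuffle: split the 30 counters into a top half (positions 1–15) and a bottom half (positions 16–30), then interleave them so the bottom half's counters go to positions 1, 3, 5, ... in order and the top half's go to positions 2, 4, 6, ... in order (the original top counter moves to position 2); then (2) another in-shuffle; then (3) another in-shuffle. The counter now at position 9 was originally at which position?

Undo the operations in reverse order, starting from position 9:
  undo op 3 (in-shuffle, from bottom half): 9 ← 20
  undo op 2 (in-shuffle, from top half): 20 ← 10
  undo op 1 (in-shuffle, from top half): 10 ← 5
So the counter at position 9 came from original position 5.

5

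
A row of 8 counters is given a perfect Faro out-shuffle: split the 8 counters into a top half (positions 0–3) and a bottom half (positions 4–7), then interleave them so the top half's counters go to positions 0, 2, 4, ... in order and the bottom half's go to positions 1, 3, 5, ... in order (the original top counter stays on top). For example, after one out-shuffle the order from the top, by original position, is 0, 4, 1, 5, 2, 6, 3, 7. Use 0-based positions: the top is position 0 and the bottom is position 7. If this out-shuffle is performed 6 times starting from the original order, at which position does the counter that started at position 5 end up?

Track the counter's position through each out-shuffle:
5 → 3 → 6 → 5 → 3 → 6 → 5

5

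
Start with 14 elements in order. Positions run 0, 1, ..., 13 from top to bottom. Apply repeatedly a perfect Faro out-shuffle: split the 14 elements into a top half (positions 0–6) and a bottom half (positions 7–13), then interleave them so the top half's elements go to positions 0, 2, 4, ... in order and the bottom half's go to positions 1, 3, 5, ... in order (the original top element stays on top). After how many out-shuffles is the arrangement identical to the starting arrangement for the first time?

12

The out-shuffle permutes the 14 positions with cycle lengths [1, 1, 12].
Every element is home exactly when every cycle has completed a whole number of laps, i.e. after lcm(1, 12) = 12 out-shuffles.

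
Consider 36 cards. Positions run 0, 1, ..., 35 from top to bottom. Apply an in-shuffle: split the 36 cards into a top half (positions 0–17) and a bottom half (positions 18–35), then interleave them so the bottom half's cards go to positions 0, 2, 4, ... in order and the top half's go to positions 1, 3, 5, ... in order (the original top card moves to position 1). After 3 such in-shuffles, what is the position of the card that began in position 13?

Track the card's position through each in-shuffle:
13 → 27 → 18 → 0

0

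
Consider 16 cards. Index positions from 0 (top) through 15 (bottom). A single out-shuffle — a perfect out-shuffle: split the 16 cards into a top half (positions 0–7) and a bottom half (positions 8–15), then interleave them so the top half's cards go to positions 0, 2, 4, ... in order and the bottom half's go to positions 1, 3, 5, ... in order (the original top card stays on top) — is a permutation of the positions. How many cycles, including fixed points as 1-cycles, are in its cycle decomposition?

Trace each unvisited position around until it returns:
(0) (1 2 4 8) (3 6 12 9) (5 10) (7 14 13 11) (15)
6 cycles in total.

6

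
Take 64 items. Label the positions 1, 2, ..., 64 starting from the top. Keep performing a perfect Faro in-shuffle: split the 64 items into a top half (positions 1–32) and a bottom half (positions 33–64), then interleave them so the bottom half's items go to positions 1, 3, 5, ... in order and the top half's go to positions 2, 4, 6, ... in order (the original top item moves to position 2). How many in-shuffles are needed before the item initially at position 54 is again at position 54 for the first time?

Follow position 54 under repeated in-shuffles:
54 → 43 → 21 → 42 → 19 → 38 → 11 → 22 → 44 → 23 → 46 → 27 → 54
It first returns after 12 in-shuffles.

12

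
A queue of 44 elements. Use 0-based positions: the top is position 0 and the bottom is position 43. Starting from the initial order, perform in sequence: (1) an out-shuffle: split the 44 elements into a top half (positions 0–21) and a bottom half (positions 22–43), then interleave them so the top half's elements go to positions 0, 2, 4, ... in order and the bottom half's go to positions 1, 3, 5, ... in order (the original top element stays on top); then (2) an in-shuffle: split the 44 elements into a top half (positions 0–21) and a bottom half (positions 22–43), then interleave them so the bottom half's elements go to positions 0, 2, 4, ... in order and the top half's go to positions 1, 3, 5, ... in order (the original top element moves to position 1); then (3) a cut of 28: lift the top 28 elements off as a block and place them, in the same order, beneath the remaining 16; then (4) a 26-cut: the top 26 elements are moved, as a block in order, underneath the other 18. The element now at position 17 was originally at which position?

Undo the operations in reverse order, starting from position 17:
  undo op 4 (cut 26): 17 ← 43
  undo op 3 (cut 28): 43 ← 27
  undo op 2 (in-shuffle, from top half): 27 ← 13
  undo op 1 (out-shuffle, from bottom half): 13 ← 28
So the element at position 17 came from original position 28.

28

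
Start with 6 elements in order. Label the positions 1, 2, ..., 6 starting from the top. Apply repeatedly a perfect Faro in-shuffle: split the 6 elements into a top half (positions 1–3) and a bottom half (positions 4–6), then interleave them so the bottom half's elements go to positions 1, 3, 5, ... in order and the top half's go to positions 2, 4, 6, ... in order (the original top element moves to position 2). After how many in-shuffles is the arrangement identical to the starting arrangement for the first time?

3

The in-shuffle permutes the 6 positions with cycle lengths [3, 3].
Every element is home exactly when every cycle has completed a whole number of laps, i.e. after lcm(3) = 3 in-shuffles.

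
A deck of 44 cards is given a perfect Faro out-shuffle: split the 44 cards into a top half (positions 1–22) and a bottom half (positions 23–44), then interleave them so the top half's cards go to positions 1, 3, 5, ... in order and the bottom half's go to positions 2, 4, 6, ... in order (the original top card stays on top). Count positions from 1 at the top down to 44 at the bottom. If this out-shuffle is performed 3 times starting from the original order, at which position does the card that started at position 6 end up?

41

Track the card's position through each out-shuffle:
6 → 11 → 21 → 41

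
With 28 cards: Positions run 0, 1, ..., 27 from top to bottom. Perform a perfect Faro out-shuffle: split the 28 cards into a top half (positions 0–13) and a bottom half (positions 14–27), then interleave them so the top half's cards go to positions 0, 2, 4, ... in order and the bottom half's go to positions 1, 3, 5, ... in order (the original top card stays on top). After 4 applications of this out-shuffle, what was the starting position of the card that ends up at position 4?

Work backwards from position 4, undoing one out-shuffle at a time:
4 ← 2 ← 1 ← 14 ← 7
So the card now at position 4 started at position 7.

7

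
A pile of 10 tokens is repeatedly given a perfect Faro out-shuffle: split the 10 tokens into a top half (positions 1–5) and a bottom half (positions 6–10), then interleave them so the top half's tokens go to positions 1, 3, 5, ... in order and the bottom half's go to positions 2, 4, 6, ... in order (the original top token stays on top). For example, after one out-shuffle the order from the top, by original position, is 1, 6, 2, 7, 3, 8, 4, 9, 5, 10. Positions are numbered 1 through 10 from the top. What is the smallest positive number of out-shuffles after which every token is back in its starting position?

The out-shuffle permutes the 10 positions with cycle lengths [1, 1, 2, 6].
Every token is home exactly when every cycle has completed a whole number of laps, i.e. after lcm(1, 2, 6) = 6 out-shuffles.

6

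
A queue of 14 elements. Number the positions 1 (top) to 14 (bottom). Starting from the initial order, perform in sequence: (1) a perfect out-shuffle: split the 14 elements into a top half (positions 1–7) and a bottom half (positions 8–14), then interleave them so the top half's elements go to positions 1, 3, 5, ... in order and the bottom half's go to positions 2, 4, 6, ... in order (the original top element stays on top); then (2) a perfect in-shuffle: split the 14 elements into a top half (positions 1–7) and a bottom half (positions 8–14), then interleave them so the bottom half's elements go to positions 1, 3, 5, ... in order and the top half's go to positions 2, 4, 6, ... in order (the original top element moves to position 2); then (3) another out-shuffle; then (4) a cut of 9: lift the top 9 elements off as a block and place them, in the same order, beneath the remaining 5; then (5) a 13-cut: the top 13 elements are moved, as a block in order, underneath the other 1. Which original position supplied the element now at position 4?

14

Undo the operations in reverse order, starting from position 4:
  undo op 5 (cut 13): 4 ← 3
  undo op 4 (cut 9): 3 ← 12
  undo op 3 (out-shuffle, from bottom half): 12 ← 13
  undo op 2 (in-shuffle, from bottom half): 13 ← 14
  undo op 1 (out-shuffle, from bottom half): 14 ← 14
So the element at position 4 came from original position 14.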